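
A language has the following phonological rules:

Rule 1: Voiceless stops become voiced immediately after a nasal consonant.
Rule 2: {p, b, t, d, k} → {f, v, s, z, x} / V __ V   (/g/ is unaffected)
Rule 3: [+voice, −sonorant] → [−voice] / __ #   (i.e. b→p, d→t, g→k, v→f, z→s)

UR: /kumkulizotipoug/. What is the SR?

kumgulizosifouk

Rule 1 (post-nasal voicing): /k/ is a voiceless stop immediately after the nasal /m/, so it voices to [g]. /kumkulizotipoug/ → kumgulizotipoug.
Rule 2 (intervocalic spirantization): /t/ is a stop between vowels /o/ and /i/, so it spirantizes to the fricative [s]. /p/ is a stop between vowels /i/ and /o/, so it spirantizes to the fricative [f]. /kumgulizotipoug/ → kumgulizosifoug.
Rule 3 (final devoicing): /g/ is a voiced obstruent in word-final position, so it devoices to [k]. /kumgulizosifoug/ → kumgulizosifouk.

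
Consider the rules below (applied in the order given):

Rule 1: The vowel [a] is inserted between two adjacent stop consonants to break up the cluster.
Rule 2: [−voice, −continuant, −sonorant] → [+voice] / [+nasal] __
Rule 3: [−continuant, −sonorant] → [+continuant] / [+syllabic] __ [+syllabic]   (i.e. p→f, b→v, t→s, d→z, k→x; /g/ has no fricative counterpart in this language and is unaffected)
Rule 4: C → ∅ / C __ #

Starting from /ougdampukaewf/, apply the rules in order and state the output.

ougazambuxaew

Rule 1 (stop-cluster a-epenthesis): /g/ and /d/ form a stop–stop cluster, so [a] is inserted between them. /ougdampukaewf/ → ougadampukaewf.
Rule 2 (post-nasal voicing): /p/ is a voiceless stop immediately after the nasal /m/, so it voices to [b]. /ougadampukaewf/ → ougadambukaewf.
Rule 3 (intervocalic spirantization): /d/ is a stop between vowels /a/ and /a/, so it spirantizes to the fricative [z]. /k/ is a stop between vowels /u/ and /a/, so it spirantizes to the fricative [x]. /ougadambukaewf/ → ougazambuxaewf.
Rule 4 (final cluster simplification): /f/ is the second consonant of a word-final cluster /wf/, so it deletes. /ougazambuxaewf/ → ougazambuxaew.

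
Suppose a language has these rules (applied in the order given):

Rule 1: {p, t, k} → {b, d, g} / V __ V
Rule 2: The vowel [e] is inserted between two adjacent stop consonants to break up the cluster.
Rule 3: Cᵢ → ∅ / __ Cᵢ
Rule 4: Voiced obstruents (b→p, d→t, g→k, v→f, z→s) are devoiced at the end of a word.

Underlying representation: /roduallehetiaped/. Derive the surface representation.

Rule 1 (intervocalic voicing): /t/ is a voiceless stop between vowels /e/ and /i/, so it voices to [d]. /p/ is a voiceless stop between vowels /a/ and /e/, so it voices to [b]. /roduallehetiaped/ → roduallehediabed.
Rule 2 (stop-cluster e-epenthesis): no segment meets the environment; /roduallehediabed/ is unchanged.
Rule 3 (degemination): /ll/ is a geminate; the first /l/ deletes. /roduallehediabed/ → rodualehediabed.
Rule 4 (final devoicing): /d/ is a voiced obstruent in word-final position, so it devoices to [t]. /rodualehediabed/ → rodualehediabet.

rodualehediabet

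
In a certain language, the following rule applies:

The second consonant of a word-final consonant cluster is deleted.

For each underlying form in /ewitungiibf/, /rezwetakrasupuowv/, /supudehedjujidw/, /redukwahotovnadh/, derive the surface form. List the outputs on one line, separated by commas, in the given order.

ewitungiib, rezwetakrasupuow, supudehedjujid, redukwahotovnad

/ewitungiibf/: /f/ is the second consonant of a word-final cluster /bf/, so it deletes. → [ewitungiib].
/rezwetakrasupuowv/: /v/ is the second consonant of a word-final cluster /wv/, so it deletes. → [rezwetakrasupuow].
/supudehedjujidw/: /w/ is the second consonant of a word-final cluster /dw/, so it deletes. → [supudehedjujid].
/redukwahotovnadh/: /h/ is the second consonant of a word-final cluster /dh/, so it deletes. → [redukwahotovnad].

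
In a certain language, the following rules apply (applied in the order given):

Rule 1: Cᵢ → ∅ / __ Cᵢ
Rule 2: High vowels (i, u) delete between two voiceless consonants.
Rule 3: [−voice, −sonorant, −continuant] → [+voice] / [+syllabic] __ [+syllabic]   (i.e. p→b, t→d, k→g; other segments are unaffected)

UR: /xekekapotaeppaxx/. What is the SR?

xegegabodaebax

Rule 1 (degemination): /pp/ is a geminate; the first /p/ deletes. /xx/ is a geminate; the first /x/ deletes. /xekekapotaeppaxx/ → xekekapotaepax.
Rule 2 (high vowel syncope): no segment meets the environment; /xekekapotaepax/ is unchanged.
Rule 3 (intervocalic voicing): /k/ is a voiceless stop between vowels /e/ and /e/, so it voices to [g]. /k/ is a voiceless stop between vowels /e/ and /a/, so it voices to [g]. /p/ is a voiceless stop between vowels /a/ and /o/, so it voices to [b]. /t/ is a voiceless stop between vowels /o/ and /a/, so it voices to [d]. /p/ is a voiceless stop between vowels /e/ and /a/, so it voices to [b]. /xekekapotaepax/ → xegegabodaebax.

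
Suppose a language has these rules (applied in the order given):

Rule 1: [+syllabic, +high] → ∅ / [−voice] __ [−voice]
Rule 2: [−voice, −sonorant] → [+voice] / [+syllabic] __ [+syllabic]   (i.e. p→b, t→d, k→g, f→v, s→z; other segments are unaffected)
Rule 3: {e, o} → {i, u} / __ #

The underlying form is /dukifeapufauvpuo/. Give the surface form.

dukfeapfauvpuu

Rule 1 (high vowel syncope): /i/ is a high vowel flanked by voiceless consonants /k/ and /f/, so it deletes. /u/ is a high vowel flanked by voiceless consonants /p/ and /f/, so it deletes. /dukifeapufauvpuo/ → dukfeapfauvpuo.
Rule 2 (intervocalic voicing): no segment meets the environment; /dukfeapfauvpuo/ is unchanged.
Rule 3 (final vowel raising): /o/ is a mid vowel in word-final position, so it raises to [u]. /dukfeapfauvpuo/ → dukfeapfauvpuu.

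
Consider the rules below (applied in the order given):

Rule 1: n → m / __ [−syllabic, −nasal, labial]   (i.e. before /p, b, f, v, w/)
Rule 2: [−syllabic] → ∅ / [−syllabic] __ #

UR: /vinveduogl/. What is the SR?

vimveduog

Rule 1 (nasal place assimilation): /n/ precedes the labial consonant /v/, so it assimilates in place to [m]. /vinveduogl/ → vimveduogl.
Rule 2 (final cluster simplification): /l/ is the second consonant of a word-final cluster /gl/, so it deletes. /vimveduogl/ → vimveduog.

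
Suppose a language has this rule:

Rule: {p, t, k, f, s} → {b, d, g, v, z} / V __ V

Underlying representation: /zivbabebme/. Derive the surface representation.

No segment of /zivbabebme/ meets the structural description of the rule, so the form surfaces unchanged.

zivbabebme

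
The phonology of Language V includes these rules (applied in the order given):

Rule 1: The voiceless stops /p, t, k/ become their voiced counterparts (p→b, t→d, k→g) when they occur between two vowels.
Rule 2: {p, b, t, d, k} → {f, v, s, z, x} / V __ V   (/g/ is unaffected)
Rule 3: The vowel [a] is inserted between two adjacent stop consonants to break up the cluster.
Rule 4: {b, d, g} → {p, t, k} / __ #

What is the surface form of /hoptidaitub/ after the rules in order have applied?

Rule 1 (intervocalic voicing): /t/ is a voiceless stop between vowels /i/ and /u/, so it voices to [d]. /hoptidaitub/ → hoptidaidub.
Rule 2 (intervocalic spirantization): /d/ is a stop between vowels /i/ and /a/, so it spirantizes to the fricative [z]. /d/ is a stop between vowels /i/ and /u/, so it spirantizes to the fricative [z]. /hoptidaidub/ → hoptizaizub.
Rule 3 (stop-cluster a-epenthesis): /p/ and /t/ form a stop–stop cluster, so [a] is inserted between them. /hoptizaizub/ → hopatizaizub.
Rule 4 (final devoicing): /b/ is a voiced stop in word-final position, so it devoices to [p]. /hopatizaizub/ → hopatizaizup.

hopatizaizup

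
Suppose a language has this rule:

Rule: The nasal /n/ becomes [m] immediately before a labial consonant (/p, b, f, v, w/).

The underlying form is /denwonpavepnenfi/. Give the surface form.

Scanning /denwonpavepnenfi/: /n/ precedes the labial consonant /w/, so it assimilates in place to [m]; /n/ precedes the labial consonant /p/, so it assimilates in place to [m]; /n/ at position 12 is not in the conditioning environment; /n/ precedes the labial consonant /f/, so it assimilates in place to [m].
Result: [demwompavepnemfi].

demwompavepnemfi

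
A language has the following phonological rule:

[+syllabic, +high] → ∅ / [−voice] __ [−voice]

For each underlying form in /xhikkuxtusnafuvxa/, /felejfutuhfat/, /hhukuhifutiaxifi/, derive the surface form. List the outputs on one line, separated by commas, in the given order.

xhkkxtsnafuvxa, felejfthfat, hhkhftiaxfi

/xhikkuxtusnafuvxa/: /i/ is a high vowel flanked by voiceless consonants /h/ and /k/, so it deletes. /u/ is a high vowel flanked by voiceless consonants /k/ and /x/, so it deletes. /u/ is a high vowel flanked by voiceless consonants /t/ and /s/, so it deletes. → [xhkkxtsnafuvxa].
/felejfutuhfat/: /u/ is a high vowel flanked by voiceless consonants /f/ and /t/, so it deletes. /u/ is a high vowel flanked by voiceless consonants /t/ and /h/, so it deletes. → [felejfthfat].
/hhukuhifutiaxifi/: /u/ is a high vowel flanked by voiceless consonants /h/ and /k/, so it deletes. /u/ is a high vowel flanked by voiceless consonants /k/ and /h/, so it deletes. /i/ is a high vowel flanked by voiceless consonants /h/ and /f/, so it deletes. /u/ is a high vowel flanked by voiceless consonants /f/ and /t/, so it deletes. /i/ is a high vowel flanked by voiceless consonants /x/ and /f/, so it deletes. → [hhkhftiaxfi].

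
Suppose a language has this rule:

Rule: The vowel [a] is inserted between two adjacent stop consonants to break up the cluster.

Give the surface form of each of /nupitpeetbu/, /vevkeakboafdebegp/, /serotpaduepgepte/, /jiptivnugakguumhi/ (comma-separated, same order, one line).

/nupitpeetbu/: /t/ and /p/ form a stop–stop cluster, so [a] is inserted between them. /t/ and /b/ form a stop–stop cluster, so [a] is inserted between them. → [nupitapeetabu].
/vevkeakboafdebegp/: /k/ and /b/ form a stop–stop cluster, so [a] is inserted between them. /g/ and /p/ form a stop–stop cluster, so [a] is inserted between them. → [vevkeakaboafdebegap].
/serotpaduepgepte/: /t/ and /p/ form a stop–stop cluster, so [a] is inserted between them. /p/ and /g/ form a stop–stop cluster, so [a] is inserted between them. /p/ and /t/ form a stop–stop cluster, so [a] is inserted between them. → [serotapaduepagepate].
/jiptivnugakguumhi/: /p/ and /t/ form a stop–stop cluster, so [a] is inserted between them. /k/ and /g/ form a stop–stop cluster, so [a] is inserted between them. → [jipativnugakaguumhi].

nupitapeetabu, vevkeakaboafdebegap, serotapaduepagepate, jipativnugakaguumhi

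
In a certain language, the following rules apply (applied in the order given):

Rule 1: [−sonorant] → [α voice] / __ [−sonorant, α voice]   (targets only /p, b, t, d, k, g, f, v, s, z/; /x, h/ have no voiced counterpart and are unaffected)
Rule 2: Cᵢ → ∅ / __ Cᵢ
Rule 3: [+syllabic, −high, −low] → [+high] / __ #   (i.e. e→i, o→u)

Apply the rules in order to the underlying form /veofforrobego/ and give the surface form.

Rule 1 (regressive voicing assimilation): no segment meets the environment; /veofforrobego/ is unchanged.
Rule 2 (degemination): /ff/ is a geminate; the first /f/ deletes. /rr/ is a geminate; the first /r/ deletes. /veofforrobego/ → veoforobego.
Rule 3 (final vowel raising): /o/ is a mid vowel in word-final position, so it raises to [u]. /veoforobego/ → veoforobegu.

veoforobegu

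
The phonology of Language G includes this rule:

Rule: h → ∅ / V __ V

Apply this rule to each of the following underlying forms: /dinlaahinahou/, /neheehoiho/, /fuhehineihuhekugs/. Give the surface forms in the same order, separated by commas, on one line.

/dinlaahinahou/: /h/ occurs between vowels /a/ and /i/, so it deletes. /h/ occurs between vowels /a/ and /o/, so it deletes. → [dinlaainaou].
/neheehoiho/: /h/ occurs between vowels /e/ and /e/, so it deletes. /h/ occurs between vowels /e/ and /o/, so it deletes. /h/ occurs between vowels /i/ and /o/, so it deletes. → [neeeoio].
/fuhehineihuhekugs/: /h/ occurs between vowels /u/ and /e/, so it deletes. /h/ occurs between vowels /e/ and /i/, so it deletes. /h/ occurs between vowels /i/ and /u/, so it deletes. /h/ occurs between vowels /u/ and /e/, so it deletes. → [fueineiuekugs].

dinlaainaou, neeeoio, fueineiuekugs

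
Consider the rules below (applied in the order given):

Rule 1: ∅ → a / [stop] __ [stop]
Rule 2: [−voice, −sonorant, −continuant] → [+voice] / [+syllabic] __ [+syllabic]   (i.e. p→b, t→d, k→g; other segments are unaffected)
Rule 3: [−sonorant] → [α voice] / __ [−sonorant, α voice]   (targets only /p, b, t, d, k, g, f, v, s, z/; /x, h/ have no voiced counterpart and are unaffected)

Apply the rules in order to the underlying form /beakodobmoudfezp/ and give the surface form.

Rule 1 (stop-cluster a-epenthesis): no segment meets the environment; /beakodobmoudfezp/ is unchanged.
Rule 2 (intervocalic voicing): /k/ is a voiceless stop between vowels /a/ and /o/, so it voices to [g]. /beakodobmoudfezp/ → beagodobmoudfezp.
Rule 3 (regressive voicing assimilation): /d/ precedes the voiceless obstruent /f/, so it devoices to [t] by assimilation. /z/ precedes the voiceless obstruent /p/, so it devoices to [s] by assimilation. /beagodobmoudfezp/ → beagodobmoutfesp.

beagodobmoutfesp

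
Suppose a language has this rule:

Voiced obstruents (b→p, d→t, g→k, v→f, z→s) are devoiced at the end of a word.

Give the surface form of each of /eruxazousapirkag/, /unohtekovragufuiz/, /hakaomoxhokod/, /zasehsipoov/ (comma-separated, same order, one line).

eruxazousapirkak, unohtekovragufuis, hakaomoxhokot, zasehsipoof

/eruxazousapirkag/: /g/ is a voiced obstruent in word-final position, so it devoices to [k]. → [eruxazousapirkak].
/unohtekovragufuiz/: /z/ is a voiced obstruent in word-final position, so it devoices to [s]. → [unohtekovragufuis].
/hakaomoxhokod/: /d/ is a voiced obstruent in word-final position, so it devoices to [t]. → [hakaomoxhokot].
/zasehsipoov/: /v/ is a voiced obstruent in word-final position, so it devoices to [f]. → [zasehsipoof].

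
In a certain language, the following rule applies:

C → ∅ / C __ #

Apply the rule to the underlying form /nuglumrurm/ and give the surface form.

/m/ is the second consonant of a word-final cluster /rm/, so it deletes.
The other instances of /n/, /g/, /l/, /m/, /r/ do not occur in the required environment and remain unchanged.
Surface form: [nuglumrur].

nuglumrur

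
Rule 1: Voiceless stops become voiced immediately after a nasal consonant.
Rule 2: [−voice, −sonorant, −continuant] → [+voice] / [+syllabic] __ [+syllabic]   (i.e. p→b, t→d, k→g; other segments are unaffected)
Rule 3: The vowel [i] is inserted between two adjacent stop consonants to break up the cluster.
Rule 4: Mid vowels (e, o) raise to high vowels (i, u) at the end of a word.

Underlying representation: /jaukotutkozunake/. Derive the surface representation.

Rule 1 (post-nasal voicing): no segment meets the environment; /jaukotutkozunake/ is unchanged.
Rule 2 (intervocalic voicing): /k/ is a voiceless stop between vowels /u/ and /o/, so it voices to [g]. /t/ is a voiceless stop between vowels /o/ and /u/, so it voices to [d]. /k/ is a voiceless stop between vowels /a/ and /e/, so it voices to [g]. /jaukotutkozunake/ → jaugodutkozunage.
Rule 3 (stop-cluster i-epenthesis): /t/ and /k/ form a stop–stop cluster, so [i] is inserted between them. /jaugodutkozunage/ → jaugodutikozunage.
Rule 4 (final vowel raising): /e/ is a mid vowel in word-final position, so it raises to [i]. /jaugodutikozunage/ → jaugodutikozunagi.

jaugodutikozunagi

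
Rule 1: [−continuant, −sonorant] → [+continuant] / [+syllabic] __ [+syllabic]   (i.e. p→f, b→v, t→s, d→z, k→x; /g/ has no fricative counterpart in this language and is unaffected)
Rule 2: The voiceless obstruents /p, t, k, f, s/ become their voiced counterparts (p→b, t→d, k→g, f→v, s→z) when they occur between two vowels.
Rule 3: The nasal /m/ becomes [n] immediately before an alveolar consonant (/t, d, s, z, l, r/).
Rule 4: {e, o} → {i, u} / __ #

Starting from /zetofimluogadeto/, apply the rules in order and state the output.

zezovinluogazezu

Rule 1 (intervocalic spirantization): /t/ is a stop between vowels /e/ and /o/, so it spirantizes to the fricative [s]. /d/ is a stop between vowels /a/ and /e/, so it spirantizes to the fricative [z]. /t/ is a stop between vowels /e/ and /o/, so it spirantizes to the fricative [s]. /zetofimluogadeto/ → zesofimluogazeso.
Rule 2 (intervocalic voicing): /s/ is a voiceless obstruent between vowels /e/ and /o/, so it voices to [z]. /f/ is a voiceless obstruent between vowels /o/ and /i/, so it voices to [v]. /s/ is a voiceless obstruent between vowels /e/ and /o/, so it voices to [z]. /zesofimluogazeso/ → zezovimluogazezo.
Rule 3 (nasal place assimilation): /m/ precedes the alveolar consonant /l/, so it assimilates in place to [n]. /zezovimluogazezo/ → zezovinluogazezo.
Rule 4 (final vowel raising): /o/ is a mid vowel in word-final position, so it raises to [u]. /zezovinluogazezo/ → zezovinluogazezu.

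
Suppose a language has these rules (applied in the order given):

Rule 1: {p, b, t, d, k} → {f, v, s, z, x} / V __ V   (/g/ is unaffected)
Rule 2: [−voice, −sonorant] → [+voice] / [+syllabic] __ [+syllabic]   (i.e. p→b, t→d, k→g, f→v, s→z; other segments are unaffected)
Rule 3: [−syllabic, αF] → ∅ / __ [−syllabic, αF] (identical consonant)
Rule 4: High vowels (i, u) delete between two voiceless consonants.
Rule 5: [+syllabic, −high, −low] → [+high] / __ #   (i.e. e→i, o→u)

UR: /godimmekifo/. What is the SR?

Rule 1 (intervocalic spirantization): /d/ is a stop between vowels /o/ and /i/, so it spirantizes to the fricative [z]. /k/ is a stop between vowels /e/ and /i/, so it spirantizes to the fricative [x]. /godimmekifo/ → gozimmexifo.
Rule 2 (intervocalic voicing): /f/ is a voiceless obstruent between vowels /i/ and /o/, so it voices to [v]. /gozimmexifo/ → gozimmexivo.
Rule 3 (degemination): /mm/ is a geminate; the first /m/ deletes. /gozimmexivo/ → gozimexivo.
Rule 4 (high vowel syncope): no segment meets the environment; /gozimexivo/ is unchanged.
Rule 5 (final vowel raising): /o/ is a mid vowel in word-final position, so it raises to [u]. /gozimexivo/ → gozimexivu.

gozimexivu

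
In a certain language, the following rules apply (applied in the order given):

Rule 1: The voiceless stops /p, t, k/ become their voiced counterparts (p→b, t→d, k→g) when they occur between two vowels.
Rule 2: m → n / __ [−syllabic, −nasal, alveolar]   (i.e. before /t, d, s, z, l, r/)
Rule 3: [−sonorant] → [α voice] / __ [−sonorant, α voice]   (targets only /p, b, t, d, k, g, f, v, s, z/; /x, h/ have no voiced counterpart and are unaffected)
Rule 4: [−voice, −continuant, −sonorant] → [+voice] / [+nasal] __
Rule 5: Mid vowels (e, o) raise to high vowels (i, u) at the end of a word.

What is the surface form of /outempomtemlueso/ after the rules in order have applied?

oudembondenluesu

Rule 1 (intervocalic voicing): /t/ is a voiceless stop between vowels /u/ and /e/, so it voices to [d]. /outempomtemlueso/ → oudempomtemlueso.
Rule 2 (nasal place assimilation): /m/ precedes the alveolar consonant /t/, so it assimilates in place to [n]. /m/ precedes the alveolar consonant /l/, so it assimilates in place to [n]. /oudempomtemlueso/ → oudempontenlueso.
Rule 3 (regressive voicing assimilation): no segment meets the environment; /oudempontenlueso/ is unchanged.
Rule 4 (post-nasal voicing): /p/ is a voiceless stop immediately after the nasal /m/, so it voices to [b]. /t/ is a voiceless stop immediately after the nasal /n/, so it voices to [d]. /oudempontenlueso/ → oudembondenlueso.
Rule 5 (final vowel raising): /o/ is a mid vowel in word-final position, so it raises to [u]. /oudembondenlueso/ → oudembondenluesu.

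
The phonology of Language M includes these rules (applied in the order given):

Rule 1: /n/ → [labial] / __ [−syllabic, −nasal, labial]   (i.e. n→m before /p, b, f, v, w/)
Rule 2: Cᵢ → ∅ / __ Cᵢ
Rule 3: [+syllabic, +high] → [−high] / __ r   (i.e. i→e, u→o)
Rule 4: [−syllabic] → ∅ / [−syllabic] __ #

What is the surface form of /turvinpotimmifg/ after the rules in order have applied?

Rule 1 (nasal place assimilation): /n/ precedes the labial consonant /p/, so it assimilates in place to [m]. /turvinpotimmifg/ → turvimpotimmifg.
Rule 2 (degemination): /mm/ is a geminate; the first /m/ deletes. /turvimpotimmifg/ → turvimpotimifg.
Rule 3 (pre-rhotic lowering): /u/ is a high vowel immediately before /r/, so it lowers to [o]. /turvimpotimifg/ → torvimpotimifg.
Rule 4 (final cluster simplification): /g/ is the second consonant of a word-final cluster /fg/, so it deletes. /torvimpotimifg/ → torvimpotimif.

torvimpotimif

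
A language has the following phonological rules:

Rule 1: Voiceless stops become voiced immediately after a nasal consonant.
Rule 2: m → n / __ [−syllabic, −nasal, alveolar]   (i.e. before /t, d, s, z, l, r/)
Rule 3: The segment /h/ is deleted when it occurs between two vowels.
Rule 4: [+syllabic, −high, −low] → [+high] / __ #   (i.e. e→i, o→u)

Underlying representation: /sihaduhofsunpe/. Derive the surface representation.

siaduofsunbi

Rule 1 (post-nasal voicing): /p/ is a voiceless stop immediately after the nasal /n/, so it voices to [b]. /sihaduhofsunpe/ → sihaduhofsunbe.
Rule 2 (nasal place assimilation): no segment meets the environment; /sihaduhofsunbe/ is unchanged.
Rule 3 (intervocalic h-deletion): /h/ occurs between vowels /i/ and /a/, so it deletes. /h/ occurs between vowels /u/ and /o/, so it deletes. /sihaduhofsunbe/ → siaduofsunbe.
Rule 4 (final vowel raising): /e/ is a mid vowel in word-final position, so it raises to [i]. /siaduofsunbe/ → siaduofsunbi.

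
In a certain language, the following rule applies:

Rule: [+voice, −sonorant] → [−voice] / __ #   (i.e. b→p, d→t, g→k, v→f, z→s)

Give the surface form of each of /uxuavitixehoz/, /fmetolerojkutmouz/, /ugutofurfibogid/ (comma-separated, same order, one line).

/uxuavitixehoz/: /z/ is a voiced obstruent in word-final position, so it devoices to [s]. → [uxuavitixehos].
/fmetolerojkutmouz/: /z/ is a voiced obstruent in word-final position, so it devoices to [s]. → [fmetolerojkutmous].
/ugutofurfibogid/: /d/ is a voiced obstruent in word-final position, so it devoices to [t]. → [ugutofurfibogit].

uxuavitixehos, fmetolerojkutmous, ugutofurfibogit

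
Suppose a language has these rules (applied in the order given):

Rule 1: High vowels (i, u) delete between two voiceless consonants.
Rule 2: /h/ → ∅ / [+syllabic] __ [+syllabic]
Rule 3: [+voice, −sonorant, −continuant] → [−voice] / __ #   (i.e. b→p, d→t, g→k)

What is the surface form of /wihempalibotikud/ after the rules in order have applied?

wiempalibotkut

Rule 1 (high vowel syncope): /i/ is a high vowel flanked by voiceless consonants /t/ and /k/, so it deletes. /wihempalibotikud/ → wihempalibotkud.
Rule 2 (intervocalic h-deletion): /h/ occurs between vowels /i/ and /e/, so it deletes. /wihempalibotkud/ → wiempalibotkud.
Rule 3 (final devoicing): /d/ is a voiced stop in word-final position, so it devoices to [t]. /wiempalibotkud/ → wiempalibotkut.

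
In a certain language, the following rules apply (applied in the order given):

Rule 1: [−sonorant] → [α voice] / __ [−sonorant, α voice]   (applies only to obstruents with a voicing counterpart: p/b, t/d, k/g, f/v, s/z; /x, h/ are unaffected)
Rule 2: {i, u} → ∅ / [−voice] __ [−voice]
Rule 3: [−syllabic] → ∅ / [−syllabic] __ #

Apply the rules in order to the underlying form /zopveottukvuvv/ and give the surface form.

zobveottugvuv

Rule 1 (regressive voicing assimilation): /p/ precedes the voiced obstruent /v/, so it voices to [b] by assimilation. /k/ precedes the voiced obstruent /v/, so it voices to [g] by assimilation. /zopveottukvuvv/ → zobveottugvuvv.
Rule 2 (high vowel syncope): no segment meets the environment; /zobveottugvuvv/ is unchanged.
Rule 3 (final cluster simplification): /v/ is the second consonant of a word-final cluster /vv/, so it deletes. /zobveottugvuvv/ → zobveottugvuv.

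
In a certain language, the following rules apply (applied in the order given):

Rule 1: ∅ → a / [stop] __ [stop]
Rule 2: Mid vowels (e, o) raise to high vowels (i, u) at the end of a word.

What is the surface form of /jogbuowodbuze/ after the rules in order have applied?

jogabuowodabuzi

Rule 1 (stop-cluster a-epenthesis): /g/ and /b/ form a stop–stop cluster, so [a] is inserted between them. /d/ and /b/ form a stop–stop cluster, so [a] is inserted between them. /jogbuowodbuze/ → jogabuowodabuze.
Rule 2 (final vowel raising): /e/ is a mid vowel in word-final position, so it raises to [i]. /jogabuowodabuze/ → jogabuowodabuzi.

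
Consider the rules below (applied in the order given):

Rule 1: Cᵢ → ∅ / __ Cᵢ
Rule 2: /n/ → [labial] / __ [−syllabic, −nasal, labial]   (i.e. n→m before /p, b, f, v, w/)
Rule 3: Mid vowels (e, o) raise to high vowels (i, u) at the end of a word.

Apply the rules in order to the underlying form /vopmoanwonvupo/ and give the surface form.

vopmoamwomvupu

Rule 1 (degemination): no segment meets the environment; /vopmoanwonvupo/ is unchanged.
Rule 2 (nasal place assimilation): /n/ precedes the labial consonant /w/, so it assimilates in place to [m]. /n/ precedes the labial consonant /v/, so it assimilates in place to [m]. /vopmoanwonvupo/ → vopmoamwomvupo.
Rule 3 (final vowel raising): /o/ is a mid vowel in word-final position, so it raises to [u]. /vopmoamwomvupo/ → vopmoamwomvupu.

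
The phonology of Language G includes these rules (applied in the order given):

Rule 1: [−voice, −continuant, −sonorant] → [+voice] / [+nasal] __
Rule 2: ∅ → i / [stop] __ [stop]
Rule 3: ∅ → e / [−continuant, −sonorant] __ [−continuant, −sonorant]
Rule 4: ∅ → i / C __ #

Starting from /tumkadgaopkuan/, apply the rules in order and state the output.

Rule 1 (post-nasal voicing): /k/ is a voiceless stop immediately after the nasal /m/, so it voices to [g]. /tumkadgaopkuan/ → tumgadgaopkuan.
Rule 2 (stop-cluster i-epenthesis): /d/ and /g/ form a stop–stop cluster, so [i] is inserted between them. /p/ and /k/ form a stop–stop cluster, so [i] is inserted between them. /tumgadgaopkuan/ → tumgadigaopikuan.
Rule 3 (stop-cluster e-epenthesis): no segment meets the environment; /tumgadigaopikuan/ is unchanged.
Rule 4 (final i-epenthesis): the form ends in the consonant /n/, so [i] is inserted word-finally. /tumgadigaopikuan/ → tumgadigaopikuani.

tumgadigaopikuani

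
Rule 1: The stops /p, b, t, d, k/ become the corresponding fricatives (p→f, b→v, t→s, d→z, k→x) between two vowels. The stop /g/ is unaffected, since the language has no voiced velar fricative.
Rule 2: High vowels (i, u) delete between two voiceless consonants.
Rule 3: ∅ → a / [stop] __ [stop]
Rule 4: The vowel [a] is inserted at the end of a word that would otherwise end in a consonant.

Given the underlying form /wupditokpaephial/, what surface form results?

Rule 1 (intervocalic spirantization): /t/ is a stop between vowels /i/ and /o/, so it spirantizes to the fricative [s]. /wupditokpaephial/ → wupdisokpaephial.
Rule 2 (high vowel syncope): no segment meets the environment; /wupdisokpaephial/ is unchanged.
Rule 3 (stop-cluster a-epenthesis): /p/ and /d/ form a stop–stop cluster, so [a] is inserted between them. /k/ and /p/ form a stop–stop cluster, so [a] is inserted between them. /wupdisokpaephial/ → wupadisokapaephial.
Rule 4 (final a-epenthesis): the form ends in the consonant /l/, so [a] is inserted word-finally. /wupadisokapaephial/ → wupadisokapaephiala.

wupadisokapaephiala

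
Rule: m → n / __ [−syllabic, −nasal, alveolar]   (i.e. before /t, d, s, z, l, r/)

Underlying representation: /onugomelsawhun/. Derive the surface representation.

No segment of /onugomelsawhun/ meets the structural description of the rule, so the form surfaces unchanged.

onugomelsawhun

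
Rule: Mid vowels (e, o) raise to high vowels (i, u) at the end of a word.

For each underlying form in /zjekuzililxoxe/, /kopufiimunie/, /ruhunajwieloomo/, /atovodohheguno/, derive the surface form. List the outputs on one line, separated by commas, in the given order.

/zjekuzililxoxe/: /e/ is a mid vowel in word-final position, so it raises to [i]. → [zjekuzililxoxi].
/kopufiimunie/: /e/ is a mid vowel in word-final position, so it raises to [i]. → [kopufiimunii].
/ruhunajwieloomo/: /o/ is a mid vowel in word-final position, so it raises to [u]. → [ruhunajwieloomu].
/atovodohheguno/: /o/ is a mid vowel in word-final position, so it raises to [u]. → [atovodohhegunu].

zjekuzililxoxi, kopufiimunii, ruhunajwieloomu, atovodohhegunu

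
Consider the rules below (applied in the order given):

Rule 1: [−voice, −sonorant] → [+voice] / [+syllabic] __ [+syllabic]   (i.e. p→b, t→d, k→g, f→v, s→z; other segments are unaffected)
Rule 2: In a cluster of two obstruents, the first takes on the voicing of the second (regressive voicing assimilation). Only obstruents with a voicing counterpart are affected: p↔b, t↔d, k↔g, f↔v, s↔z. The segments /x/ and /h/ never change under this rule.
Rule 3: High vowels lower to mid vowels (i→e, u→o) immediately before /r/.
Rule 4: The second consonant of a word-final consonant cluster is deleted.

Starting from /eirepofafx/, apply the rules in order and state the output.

Rule 1 (intervocalic voicing): /p/ is a voiceless obstruent between vowels /e/ and /o/, so it voices to [b]. /f/ is a voiceless obstruent between vowels /o/ and /a/, so it voices to [v]. /eirepofafx/ → eirebovafx.
Rule 2 (regressive voicing assimilation): no segment meets the environment; /eirebovafx/ is unchanged.
Rule 3 (pre-rhotic lowering): /i/ is a high vowel immediately before /r/, so it lowers to [e]. /eirebovafx/ → eerebovafx.
Rule 4 (final cluster simplification): /x/ is the second consonant of a word-final cluster /fx/, so it deletes. /eerebovafx/ → eerebovaf.

eerebovaf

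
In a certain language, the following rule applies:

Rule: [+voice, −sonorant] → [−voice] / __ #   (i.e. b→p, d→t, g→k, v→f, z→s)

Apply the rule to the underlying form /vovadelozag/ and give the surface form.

/g/ is a voiced obstruent in word-final position, so it devoices to [k].
The other instances of /v/, /d/, /z/ do not occur in the required environment and remain unchanged.
Surface form: [vovadelozak].

vovadelozak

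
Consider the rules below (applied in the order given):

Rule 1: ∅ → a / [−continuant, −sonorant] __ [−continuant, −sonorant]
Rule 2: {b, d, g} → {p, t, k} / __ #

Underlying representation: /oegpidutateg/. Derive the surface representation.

Rule 1 (stop-cluster a-epenthesis): /g/ and /p/ form a stop–stop cluster, so [a] is inserted between them. /oegpidutateg/ → oegapidutateg.
Rule 2 (final devoicing): /g/ is a voiced stop in word-final position, so it devoices to [k]. /oegapidutateg/ → oegapidutatek.

oegapidutatek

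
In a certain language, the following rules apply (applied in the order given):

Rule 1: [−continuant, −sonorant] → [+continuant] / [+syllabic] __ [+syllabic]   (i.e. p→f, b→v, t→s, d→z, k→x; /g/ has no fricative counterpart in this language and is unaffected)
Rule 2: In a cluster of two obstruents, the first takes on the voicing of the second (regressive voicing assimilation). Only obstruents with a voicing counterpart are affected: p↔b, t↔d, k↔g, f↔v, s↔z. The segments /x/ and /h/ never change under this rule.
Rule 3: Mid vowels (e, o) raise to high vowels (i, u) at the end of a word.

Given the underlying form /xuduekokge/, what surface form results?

xuzuexoggi

Rule 1 (intervocalic spirantization): /d/ is a stop between vowels /u/ and /u/, so it spirantizes to the fricative [z]. /k/ is a stop between vowels /e/ and /o/, so it spirantizes to the fricative [x]. /xuduekokge/ → xuzuexokge.
Rule 2 (regressive voicing assimilation): /k/ precedes the voiced obstruent /g/, so it voices to [g] by assimilation. /xuzuexokge/ → xuzuexogge.
Rule 3 (final vowel raising): /e/ is a mid vowel in word-final position, so it raises to [i]. /xuzuexogge/ → xuzuexoggi.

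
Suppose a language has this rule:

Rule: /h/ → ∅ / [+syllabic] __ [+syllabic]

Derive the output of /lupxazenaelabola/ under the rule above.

No segment of /lupxazenaelabola/ meets the structural description of the rule, so the form surfaces unchanged.

lupxazenaelabola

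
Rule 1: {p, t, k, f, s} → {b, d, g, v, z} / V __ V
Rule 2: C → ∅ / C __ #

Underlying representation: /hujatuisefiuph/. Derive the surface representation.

Rule 1 (intervocalic voicing): /t/ is a voiceless obstruent between vowels /a/ and /u/, so it voices to [d]. /s/ is a voiceless obstruent between vowels /i/ and /e/, so it voices to [z]. /f/ is a voiceless obstruent between vowels /e/ and /i/, so it voices to [v]. /hujatuisefiuph/ → hujaduizeviuph.
Rule 2 (final cluster simplification): /h/ is the second consonant of a word-final cluster /ph/, so it deletes. /hujaduizeviuph/ → hujaduizeviup.

hujaduizeviup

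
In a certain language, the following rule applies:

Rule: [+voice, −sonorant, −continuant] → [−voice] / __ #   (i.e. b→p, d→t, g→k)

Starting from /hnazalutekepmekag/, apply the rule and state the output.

hnazalutekepmekak

/g/ is a voiced stop in word-final position, so it devoices to [k].
Surface form: [hnazalutekepmekak].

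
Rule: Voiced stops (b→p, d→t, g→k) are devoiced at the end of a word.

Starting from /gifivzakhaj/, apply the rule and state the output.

No segment of /gifivzakhaj/ meets the structural description of the rule, so the form surfaces unchanged.

gifivzakhaj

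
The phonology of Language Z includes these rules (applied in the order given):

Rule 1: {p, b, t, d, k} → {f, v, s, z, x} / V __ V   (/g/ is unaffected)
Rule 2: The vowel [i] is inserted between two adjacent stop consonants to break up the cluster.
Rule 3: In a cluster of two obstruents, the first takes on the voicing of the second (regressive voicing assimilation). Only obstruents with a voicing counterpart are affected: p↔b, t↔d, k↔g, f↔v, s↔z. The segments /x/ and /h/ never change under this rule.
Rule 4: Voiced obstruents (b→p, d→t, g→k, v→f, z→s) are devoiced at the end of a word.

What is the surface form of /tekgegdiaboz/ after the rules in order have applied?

Rule 1 (intervocalic spirantization): /b/ is a stop between vowels /a/ and /o/, so it spirantizes to the fricative [v]. /tekgegdiaboz/ → tekgegdiavoz.
Rule 2 (stop-cluster i-epenthesis): /k/ and /g/ form a stop–stop cluster, so [i] is inserted between them. /g/ and /d/ form a stop–stop cluster, so [i] is inserted between them. /tekgegdiavoz/ → tekigegidiavoz.
Rule 3 (regressive voicing assimilation): no segment meets the environment; /tekigegidiavoz/ is unchanged.
Rule 4 (final devoicing): /z/ is a voiced obstruent in word-final position, so it devoices to [s]. /tekigegidiavoz/ → tekigegidiavos.

tekigegidiavos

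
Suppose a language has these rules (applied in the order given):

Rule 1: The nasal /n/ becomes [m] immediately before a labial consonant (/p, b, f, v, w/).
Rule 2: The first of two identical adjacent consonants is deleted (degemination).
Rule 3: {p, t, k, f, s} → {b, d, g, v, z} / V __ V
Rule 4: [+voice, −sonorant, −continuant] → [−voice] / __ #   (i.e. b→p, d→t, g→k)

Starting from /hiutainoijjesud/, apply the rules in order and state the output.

hiudainoijezut

Rule 1 (nasal place assimilation): no segment meets the environment; /hiutainoijjesud/ is unchanged.
Rule 2 (degemination): /jj/ is a geminate; the first /j/ deletes. /hiutainoijjesud/ → hiutainoijesud.
Rule 3 (intervocalic voicing): /t/ is a voiceless obstruent between vowels /u/ and /a/, so it voices to [d]. /s/ is a voiceless obstruent between vowels /e/ and /u/, so it voices to [z]. /hiutainoijesud/ → hiudainoijezud.
Rule 4 (final devoicing): /d/ is a voiced stop in word-final position, so it devoices to [t]. /hiudainoijezud/ → hiudainoijezut.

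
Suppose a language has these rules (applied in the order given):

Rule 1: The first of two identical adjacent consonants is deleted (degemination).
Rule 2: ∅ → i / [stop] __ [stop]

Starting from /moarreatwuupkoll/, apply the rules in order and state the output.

Rule 1 (degemination): /rr/ is a geminate; the first /r/ deletes. /ll/ is a geminate; the first /l/ deletes. /moarreatwuupkoll/ → moareatwuupkol.
Rule 2 (stop-cluster i-epenthesis): /p/ and /k/ form a stop–stop cluster, so [i] is inserted between them. /moareatwuupkol/ → moareatwuupikol.

moareatwuupikol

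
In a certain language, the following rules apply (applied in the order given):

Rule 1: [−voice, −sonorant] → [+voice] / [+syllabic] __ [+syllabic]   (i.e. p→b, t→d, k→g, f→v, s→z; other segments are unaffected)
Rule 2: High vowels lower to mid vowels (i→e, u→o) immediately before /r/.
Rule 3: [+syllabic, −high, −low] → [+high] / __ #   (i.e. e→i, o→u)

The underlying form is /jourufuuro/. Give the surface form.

Rule 1 (intervocalic voicing): /f/ is a voiceless obstruent between vowels /u/ and /u/, so it voices to [v]. /jourufuuro/ → jouruvuuro.
Rule 2 (pre-rhotic lowering): /u/ is a high vowel immediately before /r/, so it lowers to [o]. /u/ is a high vowel immediately before /r/, so it lowers to [o]. /jouruvuuro/ → jooruvuoro.
Rule 3 (final vowel raising): /o/ is a mid vowel in word-final position, so it raises to [u]. /jooruvuoro/ → jooruvuoru.

jooruvuoru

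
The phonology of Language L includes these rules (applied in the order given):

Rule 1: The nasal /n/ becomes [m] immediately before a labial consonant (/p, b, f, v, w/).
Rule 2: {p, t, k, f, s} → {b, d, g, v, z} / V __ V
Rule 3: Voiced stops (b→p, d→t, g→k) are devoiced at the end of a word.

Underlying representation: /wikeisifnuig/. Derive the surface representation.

wigeizifnuik

Rule 1 (nasal place assimilation): no segment meets the environment; /wikeisifnuig/ is unchanged.
Rule 2 (intervocalic voicing): /k/ is a voiceless obstruent between vowels /i/ and /e/, so it voices to [g]. /s/ is a voiceless obstruent between vowels /i/ and /i/, so it voices to [z]. /wikeisifnuig/ → wigeizifnuig.
Rule 3 (final devoicing): /g/ is a voiced stop in word-final position, so it devoices to [k]. /wigeizifnuig/ → wigeizifnuik.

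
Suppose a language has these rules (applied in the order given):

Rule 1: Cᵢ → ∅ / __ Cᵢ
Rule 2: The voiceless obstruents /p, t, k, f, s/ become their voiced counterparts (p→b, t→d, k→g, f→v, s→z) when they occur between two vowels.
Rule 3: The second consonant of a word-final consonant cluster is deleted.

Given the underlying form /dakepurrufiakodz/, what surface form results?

dageburuviagod

Rule 1 (degemination): /rr/ is a geminate; the first /r/ deletes. /dakepurrufiakodz/ → dakepurufiakodz.
Rule 2 (intervocalic voicing): /k/ is a voiceless obstruent between vowels /a/ and /e/, so it voices to [g]. /p/ is a voiceless obstruent between vowels /e/ and /u/, so it voices to [b]. /f/ is a voiceless obstruent between vowels /u/ and /i/, so it voices to [v]. /k/ is a voiceless obstruent between vowels /a/ and /o/, so it voices to [g]. /dakepurufiakodz/ → dageburuviagodz.
Rule 3 (final cluster simplification): /z/ is the second consonant of a word-final cluster /dz/, so it deletes. /dageburuviagodz/ → dageburuviagod.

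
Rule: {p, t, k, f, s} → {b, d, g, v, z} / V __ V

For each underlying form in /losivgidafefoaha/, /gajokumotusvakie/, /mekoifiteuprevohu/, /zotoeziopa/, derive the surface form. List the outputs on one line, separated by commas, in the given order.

/losivgidafefoaha/: /s/ is a voiceless obstruent between vowels /o/ and /i/, so it voices to [z]. /f/ is a voiceless obstruent between vowels /a/ and /e/, so it voices to [v]. /f/ is a voiceless obstruent between vowels /e/ and /o/, so it voices to [v]. → [lozivgidavevoaha].
/gajokumotusvakie/: /k/ is a voiceless obstruent between vowels /o/ and /u/, so it voices to [g]. /t/ is a voiceless obstruent between vowels /o/ and /u/, so it voices to [d]. /k/ is a voiceless obstruent between vowels /a/ and /i/, so it voices to [g]. → [gajogumodusvagie].
/mekoifiteuprevohu/: /k/ is a voiceless obstruent between vowels /e/ and /o/, so it voices to [g]. /f/ is a voiceless obstruent between vowels /i/ and /i/, so it voices to [v]. /t/ is a voiceless obstruent between vowels /i/ and /e/, so it voices to [d]. → [megoivideuprevohu].
/zotoeziopa/: /t/ is a voiceless obstruent between vowels /o/ and /o/, so it voices to [d]. /p/ is a voiceless obstruent between vowels /o/ and /a/, so it voices to [b]. → [zodoezioba].

lozivgidavevoaha, gajogumodusvagie, megoivideuprevohu, zodoezioba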